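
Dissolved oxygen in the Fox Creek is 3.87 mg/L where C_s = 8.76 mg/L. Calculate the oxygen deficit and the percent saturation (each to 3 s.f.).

D ≈ 4.89 mg/L; 44.2 % saturation

D = C_s − C = 8.76 − 3.87 = 4.89 mg/L.
% saturation = 3.87/8.76 × 100 = 44.2 %.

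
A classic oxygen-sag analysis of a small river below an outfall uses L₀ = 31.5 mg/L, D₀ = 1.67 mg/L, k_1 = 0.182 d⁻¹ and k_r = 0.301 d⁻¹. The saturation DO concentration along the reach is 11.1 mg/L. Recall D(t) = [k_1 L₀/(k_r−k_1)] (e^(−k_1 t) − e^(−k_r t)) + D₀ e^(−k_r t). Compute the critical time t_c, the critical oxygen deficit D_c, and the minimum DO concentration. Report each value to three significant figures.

t_c ≈ 3.93 d; D_c ≈ 9.31 mg/L; min DO ≈ 1.79 mg/L

t_c = [1/(k_r−k_1)] ln[(k_r/k_1)(1 − D₀(k_r−k_1)/(k_1 L₀))]
= [1/(0.301−0.182)] ln[(0.301/0.182)(1 − 1.67×0.1190/(0.182×31.5))]
= (1/0.1190) ln[1.654 × 0.9653] = 8.403 × ln(1.597) = 8.403 × 0.4678 = 3.931 d.
D_c = (k_1/k_r) L₀ e^(−k_1 t_c) = (0.182/0.301) × 31.5 × e^(−0.182×3.931) = 0.6047 × 31.5 × 0.4889 = 9.313 mg/L.
Minimum DO = C_s − D_c = 11.1 − 9.313 = 1.787 mg/L.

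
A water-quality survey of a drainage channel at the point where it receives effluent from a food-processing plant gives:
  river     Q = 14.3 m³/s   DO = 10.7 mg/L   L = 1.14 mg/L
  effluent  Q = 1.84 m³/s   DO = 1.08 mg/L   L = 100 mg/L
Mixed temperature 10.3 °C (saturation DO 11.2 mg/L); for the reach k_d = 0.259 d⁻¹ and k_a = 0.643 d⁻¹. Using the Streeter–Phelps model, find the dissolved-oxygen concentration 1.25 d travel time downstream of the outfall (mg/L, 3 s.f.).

DO ≈ 8.18 mg/L

Mixed DO = (14.3×10.7 + 1.84×1.08)/(14.3+1.84) = 155.0/16.14 = 9.603 mg/L.
Mixed L₀ = (14.3×1.14 + 1.84×100)/(16.14) = 200.3/16.14 = 12.41 mg/L.
Initial deficit D₀ = C_s − DO₀ = 11.2 − 9.603 = 1.597 mg/L.
D(1.25) = [0.259×12.41/(0.643−0.259)](e^(−0.259×1.25) − e^(−0.643×1.25)) + 1.597 e^(−0.643×1.25)
= 8.370 × (0.7234 − 0.4476) + 1.597 × 0.4476 = 3.023 mg/L.
DO = 11.2 − 3.023 = 8.177 mg/L.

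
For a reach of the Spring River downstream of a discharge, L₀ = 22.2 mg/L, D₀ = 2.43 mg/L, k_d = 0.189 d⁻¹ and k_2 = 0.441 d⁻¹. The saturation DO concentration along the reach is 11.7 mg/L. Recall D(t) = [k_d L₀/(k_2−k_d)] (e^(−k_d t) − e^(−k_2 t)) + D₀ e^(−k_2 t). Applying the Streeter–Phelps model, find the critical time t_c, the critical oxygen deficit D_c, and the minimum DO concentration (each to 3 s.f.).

t_c ≈ 2.74 d; D_c ≈ 5.67 mg/L; min DO ≈ 6.03 mg/L

t_c = [1/(k_2−k_d)] ln[(k_2/k_d)(1 − D₀(k_2−k_d)/(k_d L₀))]
= [1/(0.441−0.189)] ln[(0.441/0.189)(1 − 2.43×0.2520/(0.189×22.2))]
= (1/0.2520) ln[2.333 × 0.8541] = 3.968 × ln(1.993) = 3.968 × 0.6895 = 2.736 d.
D_c = (k_d/k_2) L₀ e^(−k_d t_c) = (0.189/0.441) × 22.2 × e^(−0.189×2.736) = 0.4286 × 22.2 × 0.5962 = 5.673 mg/L.
Minimum DO = C_s − D_c = 11.7 − 5.673 = 6.027 mg/L.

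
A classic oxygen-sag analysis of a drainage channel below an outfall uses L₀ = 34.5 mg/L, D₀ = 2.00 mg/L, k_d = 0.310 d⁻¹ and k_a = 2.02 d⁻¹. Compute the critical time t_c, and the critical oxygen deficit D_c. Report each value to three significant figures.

t_c ≈ 0.871 d; D_c ≈ 4.04 mg/L

t_c = [1/(k_a−k_d)] ln[(k_a/k_d)(1 − D₀(k_a−k_d)/(k_d L₀))]
= [1/(2.02−0.310)] ln[(2.02/0.310)(1 − 2.00×1.710/(0.310×34.5))]
= (1/1.710) ln[6.516 × 0.6802] = 0.5848 × ln(4.432) = 0.5848 × 1.489 = 0.8707 d.
L(t_c) = L₀ e^(−k_d t_c) = 34.5 × 0.7634 = 26.34 mg/L, and at the critical point k_a D_c = k_d L, so D_c = (0.310/2.02) × 26.34 = 4.042 mg/L.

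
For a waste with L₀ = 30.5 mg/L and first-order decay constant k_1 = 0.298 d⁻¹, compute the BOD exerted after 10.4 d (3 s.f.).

y_t = L₀(1 − e^(−k_1 t)) = 30.5 × (1 − e^(−0.298×10.4))
= 30.5 × (1 − 0.04509) = 30.5 × 0.9549 = 29.12 mg/L.

y ≈ 29.1 mg/L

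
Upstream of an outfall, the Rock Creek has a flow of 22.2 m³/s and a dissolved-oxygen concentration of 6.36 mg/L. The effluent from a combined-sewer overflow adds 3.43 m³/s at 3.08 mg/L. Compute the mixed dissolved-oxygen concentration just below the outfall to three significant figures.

5.92 mg/L

Flow-weighted mixing: C = (Q_r C_r + Q_w C_w)/(Q_r + Q_w)
= (22.2×6.36 + 3.43×3.08)/(22.2 + 3.43) = 151.8/25.63 = 5.921 mg/L.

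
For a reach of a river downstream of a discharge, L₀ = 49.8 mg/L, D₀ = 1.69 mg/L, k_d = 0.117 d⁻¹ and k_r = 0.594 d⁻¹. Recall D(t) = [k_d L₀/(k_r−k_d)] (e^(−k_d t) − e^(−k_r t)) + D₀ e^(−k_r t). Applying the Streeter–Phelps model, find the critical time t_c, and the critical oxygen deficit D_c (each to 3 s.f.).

t_c ≈ 3.09 d; D_c ≈ 6.83 mg/L

With k_r/k_d = 5.077 and 1 − D₀(k_r−k_d)/(k_d L₀) = 0.8616,
t_c = ln(5.077 × 0.8616) / (0.594 − 0.117) = ln(4.375) / 0.4770 = 1.476/0.4770 = 3.094 d.
L(t_c) = L₀ e^(−k_d t_c) = 49.8 × 0.6963 = 34.68 mg/L, and at the critical point k_r D_c = k_d L, so D_c = (0.117/0.594) × 34.68 = 6.830 mg/L.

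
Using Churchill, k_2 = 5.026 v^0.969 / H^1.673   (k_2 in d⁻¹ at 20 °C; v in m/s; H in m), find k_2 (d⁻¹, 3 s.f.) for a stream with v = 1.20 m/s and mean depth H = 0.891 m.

k_2 = 5.026 × 1.20^0.969 / 0.891^1.673 = 5.026 × 1.193 / 0.8244 = 7.275 d⁻¹.

k_2 ≈ 7.27 d⁻¹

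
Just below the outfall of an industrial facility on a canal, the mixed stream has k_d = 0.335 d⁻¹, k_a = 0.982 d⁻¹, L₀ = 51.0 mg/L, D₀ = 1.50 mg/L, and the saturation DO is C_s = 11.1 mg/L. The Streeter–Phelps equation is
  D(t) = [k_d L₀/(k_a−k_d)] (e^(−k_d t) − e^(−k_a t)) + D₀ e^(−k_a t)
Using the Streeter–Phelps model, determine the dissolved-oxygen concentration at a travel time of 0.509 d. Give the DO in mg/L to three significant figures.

k_d L₀/(k_a−k_d) = 0.335×51.0/(0.982−0.335) = 17.09/0.6470 = 26.41 mg/L.
e^(−k_d t) = e^(−0.335×0.5090) = 0.8432; e^(−k_a t) = e^(−0.982×0.5090) = 0.6066.
D = 26.41 × (0.8432 − 0.6066) + 1.50 × 0.6066 = 6.248 + 0.9099 = 7.158 mg/L.
DO = C_s − D = 11.1 − 7.158 = 3.942 mg/L.

DO ≈ 3.94 mg/L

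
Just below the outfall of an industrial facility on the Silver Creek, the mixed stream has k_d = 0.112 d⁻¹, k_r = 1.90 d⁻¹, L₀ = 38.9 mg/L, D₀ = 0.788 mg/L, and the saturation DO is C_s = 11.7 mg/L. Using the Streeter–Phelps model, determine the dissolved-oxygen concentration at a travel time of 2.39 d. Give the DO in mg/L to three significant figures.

k_d L₀/(k_r−k_d) = 0.112×38.9/(1.90−0.112) = 4.357/1.788 = 2.437 mg/L.
e^(−k_d t) = e^(−0.112×2.390) = 0.7652; e^(−k_r t) = e^(−1.90×2.390) = 0.01066.
D = 2.437 × (0.7652 − 0.01066) + 0.788 × 0.01066 = 1.838 + 0.008402 = 1.847 mg/L.
DO = C_s − D = 11.7 − 1.847 = 9.853 mg/L.

DO ≈ 9.85 mg/L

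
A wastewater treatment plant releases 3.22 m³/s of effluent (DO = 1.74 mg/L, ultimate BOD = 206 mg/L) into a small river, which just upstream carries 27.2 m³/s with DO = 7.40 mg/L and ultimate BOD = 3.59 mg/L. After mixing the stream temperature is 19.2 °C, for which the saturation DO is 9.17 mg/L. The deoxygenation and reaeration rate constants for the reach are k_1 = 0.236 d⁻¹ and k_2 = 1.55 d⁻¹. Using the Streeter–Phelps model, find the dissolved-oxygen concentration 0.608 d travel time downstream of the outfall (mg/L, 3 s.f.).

Mixed DO = (27.2×7.40 + 3.22×1.74)/(27.2+3.22) = 206.9/30.42 = 6.801 mg/L.
Mixed L₀ = (27.2×3.59 + 3.22×206)/(30.42) = 761.0/30.42 = 25.02 mg/L.
Initial deficit D₀ = C_s − DO₀ = 9.17 − 6.801 = 2.369 mg/L.
D(0.608) = [0.236×25.02/(1.55−0.236)](e^(−0.236×0.608) − e^(−1.55×0.608)) + 2.369 e^(−1.55×0.608)
= 4.493 × (0.8663 − 0.3897) + 2.369 × 0.3897 = 3.065 mg/L.
DO = 9.17 − 3.065 = 6.105 mg/L.

DO ≈ 6.11 mg/L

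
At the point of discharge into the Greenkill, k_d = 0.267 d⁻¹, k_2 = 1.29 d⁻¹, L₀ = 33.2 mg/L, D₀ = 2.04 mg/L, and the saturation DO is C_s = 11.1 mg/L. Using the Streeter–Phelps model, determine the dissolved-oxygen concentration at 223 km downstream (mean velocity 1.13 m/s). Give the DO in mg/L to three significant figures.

Travel time t = x/v = 223 km / (1.13 m/s) = 223000 m / 1.13 m/s = 197300 s = 2.284 d.
k_d L₀/(k_2−k_d) = 0.267×33.2/(1.29−0.267) = 8.864/1.023 = 8.665 mg/L.
e^(−k_d t) = e^(−0.267×2.284) = 0.5434; e^(−k_2 t) = e^(−1.29×2.284) = 0.05252.
D = 8.665 × (0.5434 − 0.05252) + 2.04 × 0.05252 = 4.254 + 0.1072 = 4.361 mg/L.
DO = C_s − D = 11.1 − 4.361 = 6.739 mg/L.

DO ≈ 6.74 mg/L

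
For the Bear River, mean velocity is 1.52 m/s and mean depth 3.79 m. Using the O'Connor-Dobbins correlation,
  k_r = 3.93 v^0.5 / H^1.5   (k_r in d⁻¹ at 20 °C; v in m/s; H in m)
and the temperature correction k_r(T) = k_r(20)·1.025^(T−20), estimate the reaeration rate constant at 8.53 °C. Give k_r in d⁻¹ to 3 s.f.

k_r ≈ 0.495 d⁻¹

k_r(20) = 3.93 × 1.52^0.5 / 3.79^1.5 = 3.93 × 1.233 / 7.378 = 0.6567 d⁻¹.
k_r(8.53) = 0.6567 × 1.025^(8.53−20) = 0.6567 × 0.7534 = 0.4947 d⁻¹.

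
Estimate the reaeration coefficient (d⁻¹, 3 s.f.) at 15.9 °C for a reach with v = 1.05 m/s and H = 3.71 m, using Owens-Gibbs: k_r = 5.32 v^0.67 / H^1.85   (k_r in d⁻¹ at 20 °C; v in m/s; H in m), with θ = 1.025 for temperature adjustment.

k_r ≈ 0.439 d⁻¹

k_r(20) = 5.32 × 1.05^0.67 / 3.71^1.85 = 5.32 × 1.033 / 11.31 = 0.4861 d⁻¹.
k_r(15.9) = 0.4861 × 1.025^(15.9−20) = 0.4861 × 0.9037 = 0.4393 d⁻¹.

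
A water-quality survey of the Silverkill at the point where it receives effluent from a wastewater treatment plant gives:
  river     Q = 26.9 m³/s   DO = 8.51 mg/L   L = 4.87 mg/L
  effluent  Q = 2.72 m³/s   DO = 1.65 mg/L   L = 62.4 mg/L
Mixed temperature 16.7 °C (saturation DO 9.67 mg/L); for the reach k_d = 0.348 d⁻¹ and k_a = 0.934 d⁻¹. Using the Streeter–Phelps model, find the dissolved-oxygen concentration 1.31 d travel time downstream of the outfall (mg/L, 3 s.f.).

DO ≈ 7.10 mg/L

Mixed DO = (26.9×8.51 + 2.72×1.65)/(26.9+2.72) = 233.4/29.62 = 7.880 mg/L.
Mixed L₀ = (26.9×4.87 + 2.72×62.4)/(29.62) = 300.7/29.62 = 10.15 mg/L.
Initial deficit D₀ = C_s − DO₀ = 9.67 − 7.880 = 1.790 mg/L.
D(1.31) = [0.348×10.15/(0.934−0.348)](e^(−0.348×1.31) − e^(−0.934×1.31)) + 1.790 e^(−0.934×1.31)
= 6.029 × (0.6339 − 0.2942) + 1.790 × 0.2942 = 2.575 mg/L.
DO = 9.67 − 2.575 = 7.095 mg/L.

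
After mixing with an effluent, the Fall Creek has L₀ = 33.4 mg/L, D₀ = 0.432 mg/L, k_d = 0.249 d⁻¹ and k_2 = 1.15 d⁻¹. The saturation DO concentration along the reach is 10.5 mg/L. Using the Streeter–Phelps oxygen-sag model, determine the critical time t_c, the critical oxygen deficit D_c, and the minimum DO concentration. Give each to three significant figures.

At the critical point dD/dt = 0, so k_d L₀ e^(−k_d t) = k_2 D. Substituting D(t) from the Streeter–Phelps equation and solving for t gives
t_c = ln[(k_2/k_d)(1 − D₀(k_2−k_d)/(k_d L₀))] / (k_2−k_d).
Here k_2−k_d = 0.9010 d⁻¹ and 1 − D₀(k_2−k_d)/(k_d L₀) = 1 − 0.432×0.9010/(0.249×33.4) = 0.9532, so
t_c = ln(4.618 × 0.9532) / 0.9010 = 1.482 / 0.9010 = 1.645 d.
D_c = (k_d/k_2) L₀ e^(−k_d t_c) = (0.249/1.15) × 33.4 × e^(−0.249×1.645) = 0.2165 × 33.4 × 0.6639 = 4.801 mg/L.
Minimum DO = C_s − D_c = 10.5 − 4.801 = 5.699 mg/L.

t_c ≈ 1.64 d; D_c ≈ 4.80 mg/L; min DO ≈ 5.70 mg/L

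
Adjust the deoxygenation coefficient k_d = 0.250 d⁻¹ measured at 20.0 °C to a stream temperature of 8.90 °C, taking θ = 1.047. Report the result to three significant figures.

k_d(T₂) = k_d(T₁) · θ^(T₂−T₁) = 0.250 × 1.047^(8.90−20.0)
= 0.250 × 1.047^-11.1 = 0.250 × 0.6006 = 0.1502 d⁻¹.

k_d ≈ 0.150 d⁻¹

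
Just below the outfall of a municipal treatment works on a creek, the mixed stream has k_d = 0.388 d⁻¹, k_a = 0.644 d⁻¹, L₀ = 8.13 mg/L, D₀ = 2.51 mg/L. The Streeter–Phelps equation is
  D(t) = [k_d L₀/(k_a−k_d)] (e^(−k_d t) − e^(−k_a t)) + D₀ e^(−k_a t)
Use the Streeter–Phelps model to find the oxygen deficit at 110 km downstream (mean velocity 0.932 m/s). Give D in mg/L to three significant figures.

D ≈ 3.18 mg/L

Travel time t = x/v = 110 km / (0.932 m/s) = 110000 m / 0.932 m/s = 118000 s = 1.366 d.
k_d L₀/(k_a−k_d) = 0.388×8.13/(0.644−0.388) = 3.154/0.2560 = 12.32 mg/L.
e^(−k_d t) = e^(−0.388×1.366) = 0.5886; e^(−k_a t) = e^(−0.644×1.366) = 0.4149.
D = 12.32 × (0.5886 − 0.4149) + 2.51 × 0.4149 = 2.140 + 1.041 = 3.182 mg/L.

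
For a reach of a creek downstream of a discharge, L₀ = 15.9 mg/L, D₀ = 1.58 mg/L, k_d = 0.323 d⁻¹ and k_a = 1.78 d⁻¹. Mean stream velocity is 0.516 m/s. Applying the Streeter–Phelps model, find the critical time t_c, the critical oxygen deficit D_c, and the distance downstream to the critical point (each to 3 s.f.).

t_c ≈ 0.763 d; D_c ≈ 2.25 mg/L; x_c ≈ 34.0 km

At the critical point dD/dt = 0, so k_d L₀ e^(−k_d t) = k_a D. Substituting D(t) from the Streeter–Phelps equation and solving for t gives
t_c = ln[(k_a/k_d)(1 − D₀(k_a−k_d)/(k_d L₀))] / (k_a−k_d).
Here k_a−k_d = 1.457 d⁻¹ and 1 − D₀(k_a−k_d)/(k_d L₀) = 1 − 1.58×1.457/(0.323×15.9) = 0.5518, so
t_c = ln(5.511 × 0.5518) / 1.457 = 1.112 / 1.457 = 0.7633 d.
L(t_c) = L₀ e^(−k_d t_c) = 15.9 × 0.7815 = 12.43 mg/L, and at the critical point k_a D_c = k_d L, so D_c = (0.323/1.78) × 12.43 = 2.255 mg/L.
x_c = v t_c = 0.516 m/s × 0.7633 d × 86400 s/d = 34030 m ≈ 34.0 km.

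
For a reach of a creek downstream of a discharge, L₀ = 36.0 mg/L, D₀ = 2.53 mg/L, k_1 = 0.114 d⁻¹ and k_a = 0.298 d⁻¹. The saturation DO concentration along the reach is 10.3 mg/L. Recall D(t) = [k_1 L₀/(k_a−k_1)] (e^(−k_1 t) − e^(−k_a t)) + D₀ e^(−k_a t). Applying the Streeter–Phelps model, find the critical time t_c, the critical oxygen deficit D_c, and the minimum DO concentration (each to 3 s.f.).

t_c ≈ 4.57 d; D_c ≈ 8.18 mg/L; min DO ≈ 2.12 mg/L

At the critical point dD/dt = 0, so k_1 L₀ e^(−k_1 t) = k_a D. Substituting D(t) from the Streeter–Phelps equation and solving for t gives
t_c = ln[(k_a/k_1)(1 − D₀(k_a−k_1)/(k_1 L₀))] / (k_a−k_1).
Here k_a−k_1 = 0.1840 d⁻¹ and 1 − D₀(k_a−k_1)/(k_1 L₀) = 1 − 2.53×0.1840/(0.114×36.0) = 0.8866, so
t_c = ln(2.614 × 0.8866) / 0.1840 = 0.8405 / 0.1840 = 4.568 d.
D_c = (k_1/k_a) L₀ e^(−k_1 t_c) = (0.114/0.298) × 36.0 × e^(−0.114×4.568) = 0.3826 × 36.0 × 0.5941 = 8.182 mg/L.
Minimum DO = C_s − D_c = 10.3 − 8.182 = 2.118 mg/L.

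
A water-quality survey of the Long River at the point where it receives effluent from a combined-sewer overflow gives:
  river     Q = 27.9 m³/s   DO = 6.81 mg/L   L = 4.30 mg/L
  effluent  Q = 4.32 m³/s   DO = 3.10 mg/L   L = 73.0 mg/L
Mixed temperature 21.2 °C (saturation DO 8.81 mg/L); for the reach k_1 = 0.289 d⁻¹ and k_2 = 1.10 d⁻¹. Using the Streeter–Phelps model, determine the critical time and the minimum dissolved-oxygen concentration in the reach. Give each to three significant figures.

Mixed DO = (27.9×6.81 + 4.32×3.10)/(27.9+4.32) = 203.4/32.22 = 6.313 mg/L.
Mixed L₀ = (27.9×4.30 + 4.32×73.0)/(32.22) = 435.3/32.22 = 13.51 mg/L.
Initial deficit D₀ = C_s − DO₀ = 8.81 − 6.313 = 2.497 mg/L.
t_c = (1/0.8110) ln[(1.10/0.289)(1 − 2.497×0.8110/(0.289×13.51))] = 1.233 × ln(1.832) = 0.7464 d.
D_c = (0.289/1.10) × 13.51 × e^(−0.289×0.7464) = 0.2627 × 13.51 × 0.8060 = 2.861 mg/L.
Minimum DO = 8.81 − 2.861 = 5.949 mg/L.

t_c ≈ 0.746 d; minimum DO ≈ 5.95 mg/L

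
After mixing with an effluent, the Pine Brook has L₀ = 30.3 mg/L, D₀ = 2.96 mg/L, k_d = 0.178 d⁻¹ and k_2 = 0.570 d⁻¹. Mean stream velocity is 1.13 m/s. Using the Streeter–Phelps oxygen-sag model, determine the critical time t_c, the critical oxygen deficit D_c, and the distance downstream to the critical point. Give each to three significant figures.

t_c ≈ 2.35 d; D_c ≈ 6.23 mg/L; x_c ≈ 230 km

At the critical point dD/dt = 0, so k_d L₀ e^(−k_d t) = k_2 D. Substituting D(t) from the Streeter–Phelps equation and solving for t gives
t_c = ln[(k_2/k_d)(1 − D₀(k_2−k_d)/(k_d L₀))] / (k_2−k_d).
Here k_2−k_d = 0.3920 d⁻¹ and 1 − D₀(k_2−k_d)/(k_d L₀) = 1 − 2.96×0.3920/(0.178×30.3) = 0.7849, so
t_c = ln(3.202 × 0.7849) / 0.3920 = 0.9216 / 0.3920 = 2.351 d.
L(t_c) = L₀ e^(−k_d t_c) = 30.3 × 0.6580 = 19.94 mg/L, and at the critical point k_2 D_c = k_d L, so D_c = (0.178/0.570) × 19.94 = 6.226 mg/L.
x_c = v t_c = 1.13 m/s × 2.351 d × 86400 s/d = 229500 m ≈ 230 km.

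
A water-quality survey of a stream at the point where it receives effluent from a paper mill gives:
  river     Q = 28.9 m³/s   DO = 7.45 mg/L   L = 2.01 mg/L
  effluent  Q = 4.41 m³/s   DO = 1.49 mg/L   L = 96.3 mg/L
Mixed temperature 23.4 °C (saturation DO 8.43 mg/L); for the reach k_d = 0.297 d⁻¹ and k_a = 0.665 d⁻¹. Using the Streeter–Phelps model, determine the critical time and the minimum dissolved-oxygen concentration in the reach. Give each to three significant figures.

Mixed DO = (28.9×7.45 + 4.41×1.49)/(28.9+4.41) = 221.9/33.31 = 6.661 mg/L.
Mixed L₀ = (28.9×2.01 + 4.41×96.3)/(33.31) = 482.8/33.31 = 14.49 mg/L.
Initial deficit D₀ = C_s − DO₀ = 8.43 − 6.661 = 1.769 mg/L.
t_c = (1/0.3680) ln[(0.665/0.297)(1 − 1.769×0.3680/(0.297×14.49))] = 2.717 × ln(1.900) = 1.745 d.
D_c = (0.297/0.665) × 14.49 × e^(−0.297×1.745) = 0.4466 × 14.49 × 0.5956 = 3.855 mg/L.
Minimum DO = 8.43 − 3.855 = 4.575 mg/L.

t_c ≈ 1.74 d; minimum DO ≈ 4.57 mg/L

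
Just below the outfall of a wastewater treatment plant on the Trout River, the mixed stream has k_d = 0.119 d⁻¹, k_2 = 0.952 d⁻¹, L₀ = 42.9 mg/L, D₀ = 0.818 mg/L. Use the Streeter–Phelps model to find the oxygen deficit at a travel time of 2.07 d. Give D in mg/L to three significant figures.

k_d L₀/(k_2−k_d) = 0.119×42.9/(0.952−0.119) = 5.105/0.8330 = 6.129 mg/L.
e^(−k_d t) = e^(−0.119×2.070) = 0.7817; e^(−k_2 t) = e^(−0.952×2.070) = 0.1394.
D = 6.129 × (0.7817 − 0.1394) + 0.818 × 0.1394 = 3.936 + 0.1140 = 4.050 mg/L.

D ≈ 4.05 mg/L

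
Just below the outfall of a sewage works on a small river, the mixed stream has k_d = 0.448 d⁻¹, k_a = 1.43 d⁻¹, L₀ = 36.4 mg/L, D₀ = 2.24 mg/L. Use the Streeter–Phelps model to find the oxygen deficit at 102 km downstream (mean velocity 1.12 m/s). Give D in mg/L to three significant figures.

D ≈ 7.17 mg/L

Travel time t = x/v = 102 km / (1.12 m/s) = 102000 m / 1.12 m/s = 91070 s = 1.054 d.
k_d L₀/(k_a−k_d) = 0.448×36.4/(1.43−0.448) = 16.31/0.9820 = 16.61 mg/L.
e^(−k_d t) = e^(−0.448×1.054) = 0.6236; e^(−k_a t) = e^(−1.43×1.054) = 0.2215.
D = 16.61 × (0.6236 − 0.2215) + 2.24 × 0.2215 = 6.678 + 0.4962 = 7.174 mg/L.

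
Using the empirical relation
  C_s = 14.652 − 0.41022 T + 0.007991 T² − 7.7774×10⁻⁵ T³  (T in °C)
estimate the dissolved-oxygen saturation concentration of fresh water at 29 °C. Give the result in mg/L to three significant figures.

C_s ≈ 7.58 mg/L

C_s = 14.652 − 0.41022×29 + 0.007991×29² − 7.7774×10⁻⁵×29³ = 7.579 mg/L.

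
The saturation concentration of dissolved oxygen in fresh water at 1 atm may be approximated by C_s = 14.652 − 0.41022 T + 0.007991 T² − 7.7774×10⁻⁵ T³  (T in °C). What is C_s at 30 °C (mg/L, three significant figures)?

C_s ≈ 7.44 mg/L

C_s = 14.652 − 0.41022×30 + 0.007991×30² − 7.7774×10⁻⁵×30³ = 7.437 mg/L.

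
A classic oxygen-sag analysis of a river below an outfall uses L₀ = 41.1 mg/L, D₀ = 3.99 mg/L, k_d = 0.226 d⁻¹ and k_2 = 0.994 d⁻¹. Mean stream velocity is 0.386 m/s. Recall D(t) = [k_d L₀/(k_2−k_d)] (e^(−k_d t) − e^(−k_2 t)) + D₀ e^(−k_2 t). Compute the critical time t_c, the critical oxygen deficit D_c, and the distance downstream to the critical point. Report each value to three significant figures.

At the critical point dD/dt = 0, so k_d L₀ e^(−k_d t) = k_2 D. Substituting D(t) from the Streeter–Phelps equation and solving for t gives
t_c = ln[(k_2/k_d)(1 − D₀(k_2−k_d)/(k_d L₀))] / (k_2−k_d).
Here k_2−k_d = 0.7680 d⁻¹ and 1 − D₀(k_2−k_d)/(k_d L₀) = 1 − 3.99×0.7680/(0.226×41.1) = 0.6701, so
t_c = ln(4.398 × 0.6701) / 0.7680 = 1.081 / 0.7680 = 1.407 d.
D_c = (k_d/k_2) L₀ e^(−k_d t_c) = (0.226/0.994) × 41.1 × e^(−0.226×1.407) = 0.2274 × 41.1 × 0.7276 = 6.799 mg/L.
x_c = v t_c = 0.386 m/s × 1.407 d × 86400 s/d = 46940 m ≈ 46.9 km.

t_c ≈ 1.41 d; D_c ≈ 6.80 mg/L; x_c ≈ 46.9 km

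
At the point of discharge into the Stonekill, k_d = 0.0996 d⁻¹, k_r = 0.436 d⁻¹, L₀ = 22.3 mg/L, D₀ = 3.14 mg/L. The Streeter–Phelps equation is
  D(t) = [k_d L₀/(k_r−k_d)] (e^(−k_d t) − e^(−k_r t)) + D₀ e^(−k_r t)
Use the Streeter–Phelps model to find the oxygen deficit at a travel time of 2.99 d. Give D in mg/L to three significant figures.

D ≈ 3.96 mg/L

k_d L₀/(k_r−k_d) = 0.0996×22.3/(0.436−0.0996) = 2.221/0.3364 = 6.602 mg/L.
e^(−k_d t) = e^(−0.0996×2.990) = 0.7424; e^(−k_r t) = e^(−0.436×2.990) = 0.2715.
D = 6.602 × (0.7424 − 0.2715) + 3.14 × 0.2715 = 3.109 + 0.8526 = 3.962 mg/L.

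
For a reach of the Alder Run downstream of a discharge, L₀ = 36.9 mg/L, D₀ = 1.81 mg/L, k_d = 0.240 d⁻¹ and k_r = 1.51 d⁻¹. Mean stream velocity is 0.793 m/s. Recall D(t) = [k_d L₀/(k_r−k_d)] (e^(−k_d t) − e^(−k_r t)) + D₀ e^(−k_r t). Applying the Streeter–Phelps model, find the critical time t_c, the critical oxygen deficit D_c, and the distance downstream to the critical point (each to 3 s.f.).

t_c ≈ 1.21 d; D_c ≈ 4.39 mg/L; x_c ≈ 83.0 km

At the critical point dD/dt = 0, so k_d L₀ e^(−k_d t) = k_r D. Substituting D(t) from the Streeter–Phelps equation and solving for t gives
t_c = ln[(k_r/k_d)(1 − D₀(k_r−k_d)/(k_d L₀))] / (k_r−k_d).
Here k_r−k_d = 1.270 d⁻¹ and 1 − D₀(k_r−k_d)/(k_d L₀) = 1 − 1.81×1.270/(0.240×36.9) = 0.7404, so
t_c = ln(6.292 × 0.7404) / 1.270 = 1.539 / 1.270 = 1.212 d.
D_c = (k_d/k_r) L₀ e^(−k_d t_c) = (0.240/1.51) × 36.9 × e^(−0.240×1.212) = 0.1589 × 36.9 × 0.7477 = 4.385 mg/L.
x_c = v t_c = 0.793 m/s × 1.212 d × 86400 s/d = 83010 m ≈ 83.0 km.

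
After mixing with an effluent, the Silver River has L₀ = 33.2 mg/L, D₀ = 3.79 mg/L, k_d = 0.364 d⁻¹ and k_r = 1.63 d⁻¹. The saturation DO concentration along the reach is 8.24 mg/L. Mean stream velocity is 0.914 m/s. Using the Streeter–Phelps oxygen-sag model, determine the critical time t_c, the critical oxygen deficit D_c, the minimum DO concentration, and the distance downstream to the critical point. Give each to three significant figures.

t_c = [1/(k_r−k_d)] ln[(k_r/k_d)(1 − D₀(k_r−k_d)/(k_d L₀))]
= [1/(1.63−0.364)] ln[(1.63/0.364)(1 − 3.79×1.266/(0.364×33.2))]
= (1/1.266) ln[4.478 × 0.6030] = 0.7899 × ln(2.700) = 0.7899 × 0.9933 = 0.7846 d.
L(t_c) = L₀ e^(−k_d t_c) = 33.2 × 0.7516 = 24.95 mg/L, and at the critical point k_r D_c = k_d L, so D_c = (0.364/1.63) × 24.95 = 5.572 mg/L.
Minimum DO = C_s − D_c = 8.24 − 5.572 = 2.668 mg/L.
x_c = v t_c = 0.914 m/s × 0.7846 d × 86400 s/d = 61960 m ≈ 62.0 km.

t_c ≈ 0.785 d; D_c ≈ 5.57 mg/L; min DO ≈ 2.67 mg/L; x_c ≈ 62.0 km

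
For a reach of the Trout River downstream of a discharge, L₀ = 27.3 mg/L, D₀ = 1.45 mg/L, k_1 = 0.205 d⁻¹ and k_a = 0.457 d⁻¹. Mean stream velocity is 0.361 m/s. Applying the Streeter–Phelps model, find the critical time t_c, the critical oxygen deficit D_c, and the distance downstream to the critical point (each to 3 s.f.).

At the critical point dD/dt = 0, so k_1 L₀ e^(−k_1 t) = k_a D. Substituting D(t) from the Streeter–Phelps equation and solving for t gives
t_c = ln[(k_a/k_1)(1 − D₀(k_a−k_1)/(k_1 L₀))] / (k_a−k_1).
Here k_a−k_1 = 0.2520 d⁻¹ and 1 − D₀(k_a−k_1)/(k_1 L₀) = 1 − 1.45×0.2520/(0.205×27.3) = 0.9347, so
t_c = ln(2.229 × 0.9347) / 0.2520 = 0.7342 / 0.2520 = 2.913 d.
L(t_c) = L₀ e^(−k_1 t_c) = 27.3 × 0.5503 = 15.02 mg/L, and at the critical point k_a D_c = k_1 L, so D_c = (0.205/0.457) × 15.02 = 6.739 mg/L.
x_c = v t_c = 0.361 m/s × 2.913 d × 86400 s/d = 90870 m ≈ 90.9 km.

t_c ≈ 2.91 d; D_c ≈ 6.74 mg/L; x_c ≈ 90.9 km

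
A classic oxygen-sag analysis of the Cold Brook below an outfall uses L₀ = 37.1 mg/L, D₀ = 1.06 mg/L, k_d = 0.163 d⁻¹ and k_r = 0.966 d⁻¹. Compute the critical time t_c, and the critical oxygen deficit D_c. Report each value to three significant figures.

With k_r/k_d = 5.926 and 1 − D₀(k_r−k_d)/(k_d L₀) = 0.8592,
t_c = ln(5.926 × 0.8592) / (0.966 − 0.163) = ln(5.092) / 0.8030 = 1.628/0.8030 = 2.027 d.
D_c = (k_d/k_r) L₀ e^(−k_d t_c) = (0.163/0.966) × 37.1 × e^(−0.163×2.027) = 0.1687 × 37.1 × 0.7186 = 4.499 mg/L.

t_c ≈ 2.03 d; D_c ≈ 4.50 mg/L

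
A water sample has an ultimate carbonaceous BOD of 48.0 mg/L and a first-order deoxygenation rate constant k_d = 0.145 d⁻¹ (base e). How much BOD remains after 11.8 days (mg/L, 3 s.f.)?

L ≈ 8.67 mg/L

L_t = L₀ e^(−k_d t) = 48.0 × e^(−0.145×11.8) = 48.0 × 0.1807 = 8.673 mg/L.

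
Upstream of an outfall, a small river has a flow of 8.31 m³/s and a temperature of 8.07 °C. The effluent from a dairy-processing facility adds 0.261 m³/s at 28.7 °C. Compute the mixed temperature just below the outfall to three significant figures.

8.70 °C

Flow-weighted mixing: C = (Q_r C_r + Q_w C_w)/(Q_r + Q_w)
= (8.31×8.07 + 0.261×28.7)/(8.31 + 0.261) = 74.55/8.571 = 8.698 °C.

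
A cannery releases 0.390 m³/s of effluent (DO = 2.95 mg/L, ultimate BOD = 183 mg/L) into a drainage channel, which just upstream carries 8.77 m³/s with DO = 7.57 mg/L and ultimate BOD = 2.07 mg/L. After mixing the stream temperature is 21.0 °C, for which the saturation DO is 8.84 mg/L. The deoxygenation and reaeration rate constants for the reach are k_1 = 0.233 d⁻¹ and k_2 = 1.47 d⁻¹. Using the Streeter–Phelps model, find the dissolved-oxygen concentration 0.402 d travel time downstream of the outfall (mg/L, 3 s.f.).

Mixed DO = (8.77×7.57 + 0.390×2.95)/(8.77+0.390) = 67.54/9.160 = 7.373 mg/L.
Mixed L₀ = (8.77×2.07 + 0.390×183)/(9.160) = 89.52/9.160 = 9.773 mg/L.
Initial deficit D₀ = C_s − DO₀ = 8.84 − 7.373 = 1.467 mg/L.
D(0.402) = [0.233×9.773/(1.47−0.233)](e^(−0.233×0.402) − e^(−1.47×0.402)) + 1.467 e^(−1.47×0.402)
= 1.841 × (0.9106 − 0.5538) + 1.467 × 0.5538 = 1.469 mg/L.
DO = 8.84 − 1.469 = 7.371 mg/L.

DO ≈ 7.37 mg/L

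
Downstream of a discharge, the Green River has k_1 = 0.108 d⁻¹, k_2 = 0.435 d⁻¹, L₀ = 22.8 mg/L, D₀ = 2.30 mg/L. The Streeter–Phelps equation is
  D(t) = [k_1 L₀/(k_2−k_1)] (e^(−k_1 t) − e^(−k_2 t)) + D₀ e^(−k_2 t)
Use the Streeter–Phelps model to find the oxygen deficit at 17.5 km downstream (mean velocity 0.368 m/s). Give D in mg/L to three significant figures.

Travel time t = x/v = 17.5 km / (0.368 m/s) = 17500 m / 0.368 m/s = 47550 s = 0.5504 d.
k_1 L₀/(k_2−k_1) = 0.108×22.8/(0.435−0.108) = 2.462/0.3270 = 7.530 mg/L.
e^(−k_1 t) = e^(−0.108×0.5504) = 0.9423; e^(−k_2 t) = e^(−0.435×0.5504) = 0.7871.
D = 7.530 × (0.9423 − 0.7871) + 2.30 × 0.7871 = 1.169 + 1.810 = 2.979 mg/L.

D ≈ 2.98 mg/L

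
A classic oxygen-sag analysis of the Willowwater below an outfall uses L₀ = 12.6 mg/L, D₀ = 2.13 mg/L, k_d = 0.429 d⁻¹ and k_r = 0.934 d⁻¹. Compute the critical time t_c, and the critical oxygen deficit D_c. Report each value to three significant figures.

With k_r/k_d = 2.177 and 1 − D₀(k_r−k_d)/(k_d L₀) = 0.8010,
t_c = ln(2.177 × 0.8010) / (0.934 − 0.429) = ln(1.744) / 0.5050 = 0.5561/0.5050 = 1.101 d.
D_c = (k_d/k_r) L₀ e^(−k_d t_c) = (0.429/0.934) × 12.6 × e^(−0.429×1.101) = 0.4593 × 12.6 × 0.6235 = 3.608 mg/L.

t_c ≈ 1.10 d; D_c ≈ 3.61 mg/L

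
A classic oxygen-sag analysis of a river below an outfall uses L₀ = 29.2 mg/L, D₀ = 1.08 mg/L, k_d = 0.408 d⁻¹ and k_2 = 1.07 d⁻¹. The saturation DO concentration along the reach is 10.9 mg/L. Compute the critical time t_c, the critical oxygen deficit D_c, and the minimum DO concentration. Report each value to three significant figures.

At the critical point dD/dt = 0, so k_d L₀ e^(−k_d t) = k_2 D. Substituting D(t) from the Streeter–Phelps equation and solving for t gives
t_c = ln[(k_2/k_d)(1 − D₀(k_2−k_d)/(k_d L₀))] / (k_2−k_d).
Here k_2−k_d = 0.6620 d⁻¹ and 1 − D₀(k_2−k_d)/(k_d L₀) = 1 − 1.08×0.6620/(0.408×29.2) = 0.9400, so
t_c = ln(2.623 × 0.9400) / 0.6620 = 0.9023 / 0.6620 = 1.363 d.
L(t_c) = L₀ e^(−k_d t_c) = 29.2 × 0.5735 = 16.74 mg/L, and at the critical point k_2 D_c = k_d L, so D_c = (0.408/1.07) × 16.74 = 6.385 mg/L.
Minimum DO = C_s − D_c = 10.9 − 6.385 = 4.515 mg/L.

t_c ≈ 1.36 d; D_c ≈ 6.38 mg/L; min DO ≈ 4.52 mg/L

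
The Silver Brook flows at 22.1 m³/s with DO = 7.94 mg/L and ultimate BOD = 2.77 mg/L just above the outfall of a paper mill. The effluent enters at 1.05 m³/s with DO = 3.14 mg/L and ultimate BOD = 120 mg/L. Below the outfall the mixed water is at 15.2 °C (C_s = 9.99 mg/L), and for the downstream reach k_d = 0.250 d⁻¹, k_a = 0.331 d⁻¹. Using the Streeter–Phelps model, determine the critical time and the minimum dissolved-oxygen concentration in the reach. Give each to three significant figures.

Mixed DO = (22.1×7.94 + 1.05×3.14)/(22.1+1.05) = 178.8/23.15 = 7.722 mg/L.
Mixed L₀ = (22.1×2.77 + 1.05×120)/(23.15) = 187.2/23.15 = 8.087 mg/L.
Initial deficit D₀ = C_s − DO₀ = 9.99 − 7.722 = 2.268 mg/L.
t_c = (1/0.08100) ln[(0.331/0.250)(1 − 2.268×0.08100/(0.250×8.087))] = 12.35 × ln(1.204) = 2.289 d.
D_c = (0.250/0.331) × 8.087 × e^(−0.250×2.289) = 0.7553 × 8.087 × 0.5643 = 3.447 mg/L.
Minimum DO = 9.99 − 3.447 = 6.543 mg/L.

t_c ≈ 2.29 d; minimum DO ≈ 6.54 mg/L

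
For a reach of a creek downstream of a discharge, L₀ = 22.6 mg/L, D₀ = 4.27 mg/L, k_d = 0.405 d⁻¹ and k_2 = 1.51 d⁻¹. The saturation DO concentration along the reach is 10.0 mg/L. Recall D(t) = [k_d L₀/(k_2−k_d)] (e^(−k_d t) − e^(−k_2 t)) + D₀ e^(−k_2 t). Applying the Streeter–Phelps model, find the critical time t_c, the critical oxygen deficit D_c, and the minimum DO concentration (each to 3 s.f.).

With k_2/k_d = 3.728 and 1 − D₀(k_2−k_d)/(k_d L₀) = 0.4845,
t_c = ln(3.728 × 0.4845) / (1.51 − 0.405) = ln(1.806) / 1.105 = 0.5913/1.105 = 0.5352 d.
L(t_c) = L₀ e^(−k_d t_c) = 22.6 × 0.8051 = 18.20 mg/L, and at the critical point k_2 D_c = k_d L, so D_c = (0.405/1.51) × 18.20 = 4.880 mg/L.
Minimum DO = C_s − D_c = 10.0 − 4.880 = 5.120 mg/L.

t_c ≈ 0.535 d; D_c ≈ 4.88 mg/L; min DO ≈ 5.12 mg/L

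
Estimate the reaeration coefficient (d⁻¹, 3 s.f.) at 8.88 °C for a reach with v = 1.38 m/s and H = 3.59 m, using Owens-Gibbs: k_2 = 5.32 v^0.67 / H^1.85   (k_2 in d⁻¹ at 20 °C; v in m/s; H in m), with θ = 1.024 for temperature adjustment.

k_2 ≈ 0.477 d⁻¹

k_2(20) = 5.32 × 1.38^0.67 / 3.59^1.85 = 5.32 × 1.241 / 10.64 = 0.6204 d⁻¹.
k_2(8.88) = 0.6204 × 1.024^(8.88−20) = 0.6204 × 0.7682 = 0.4766 d⁻¹.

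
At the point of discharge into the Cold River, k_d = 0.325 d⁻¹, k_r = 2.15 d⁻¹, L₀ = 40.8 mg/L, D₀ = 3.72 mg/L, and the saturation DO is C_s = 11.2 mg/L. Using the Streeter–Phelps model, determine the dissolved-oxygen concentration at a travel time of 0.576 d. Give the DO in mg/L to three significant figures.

k_d L₀/(k_r−k_d) = 0.325×40.8/(2.15−0.325) = 13.26/1.825 = 7.266 mg/L.
e^(−k_d t) = e^(−0.325×0.5760) = 0.8293; e^(−k_r t) = e^(−2.15×0.5760) = 0.2898.
D = 7.266 × (0.8293 − 0.2898) + 3.72 × 0.2898 = 3.919 + 1.078 = 4.998 mg/L.
DO = C_s − D = 11.2 − 4.998 = 6.202 mg/L.

DO ≈ 6.20 mg/L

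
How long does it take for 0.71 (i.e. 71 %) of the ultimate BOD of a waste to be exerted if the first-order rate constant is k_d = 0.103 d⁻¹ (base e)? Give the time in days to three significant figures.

y/L₀ = 1 − e^(−k_d t) = 0.71 ⇒ e^(−k_d t) = 0.290
t = −ln(0.290) / 0.103 = 1.238 / 0.103 = 12.02 d.

t ≈ 12.0 d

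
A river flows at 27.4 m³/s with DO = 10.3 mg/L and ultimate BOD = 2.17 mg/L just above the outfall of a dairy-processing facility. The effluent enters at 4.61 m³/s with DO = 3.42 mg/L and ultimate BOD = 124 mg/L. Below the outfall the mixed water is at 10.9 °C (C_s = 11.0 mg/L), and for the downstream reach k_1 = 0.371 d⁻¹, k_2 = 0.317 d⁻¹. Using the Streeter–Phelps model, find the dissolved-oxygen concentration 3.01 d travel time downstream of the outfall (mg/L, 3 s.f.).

Mixed DO = (27.4×10.3 + 4.61×3.42)/(27.4+4.61) = 298.0/32.01 = 9.309 mg/L.
Mixed L₀ = (27.4×2.17 + 4.61×124)/(32.01) = 631.1/32.01 = 19.72 mg/L.
Initial deficit D₀ = C_s − DO₀ = 11.0 − 9.309 = 1.691 mg/L.
D(3.01) = [0.371×19.72/(0.317−0.371)](e^(−0.371×3.01) − e^(−0.317×3.01)) + 1.691 e^(−0.317×3.01)
= -135.5 × (0.3274 − 0.3851) + 1.691 × 0.3851 = 8.477 mg/L.
DO = 11.0 − 8.477 = 2.523 mg/L.

DO ≈ 2.52 mg/L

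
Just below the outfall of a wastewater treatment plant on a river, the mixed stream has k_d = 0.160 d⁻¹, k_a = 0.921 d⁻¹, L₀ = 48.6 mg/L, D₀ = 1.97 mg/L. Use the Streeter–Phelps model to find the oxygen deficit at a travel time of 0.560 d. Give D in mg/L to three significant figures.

k_d L₀/(k_a−k_d) = 0.160×48.6/(0.921−0.160) = 7.776/0.7610 = 10.22 mg/L.
e^(−k_d t) = e^(−0.160×0.5600) = 0.9143; e^(−k_a t) = e^(−0.921×0.5600) = 0.5970.
D = 10.22 × (0.9143 − 0.5970) + 1.97 × 0.5970 = 3.242 + 1.176 = 4.418 mg/L.

D ≈ 4.42 mg/L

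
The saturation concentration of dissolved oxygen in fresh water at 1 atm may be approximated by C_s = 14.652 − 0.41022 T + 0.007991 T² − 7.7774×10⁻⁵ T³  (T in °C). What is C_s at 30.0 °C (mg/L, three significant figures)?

C_s = 14.652 − 0.41022×30.0 + 0.007991×30.0² − 7.7774×10⁻⁵×30.0³ = 7.437 mg/L.

C_s ≈ 7.44 mg/L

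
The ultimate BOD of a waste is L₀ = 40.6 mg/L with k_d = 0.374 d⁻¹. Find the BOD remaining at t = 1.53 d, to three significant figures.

L_t = L₀ e^(−k_d t) = 40.6 × e^(−0.374×1.53) = 40.6 × 0.5643 = 22.91 mg/L.

L ≈ 22.9 mg/L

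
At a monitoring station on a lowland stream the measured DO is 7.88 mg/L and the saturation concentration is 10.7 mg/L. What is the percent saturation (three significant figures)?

73.6 % saturation

% saturation = C/C_s × 100 = 7.88/10.7 × 100 = 73.6 %.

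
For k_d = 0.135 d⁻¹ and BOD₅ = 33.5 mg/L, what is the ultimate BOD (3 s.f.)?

BOD₅ = L₀(1 − e^(−5k_d)) ⇒ L₀ = BOD₅ / (1 − e^(−5×0.135))
= 33.5 / (1 − 0.5092) = 33.5 / 0.4908 = 68.25 mg/L.

L₀ ≈ 68.2 mg/L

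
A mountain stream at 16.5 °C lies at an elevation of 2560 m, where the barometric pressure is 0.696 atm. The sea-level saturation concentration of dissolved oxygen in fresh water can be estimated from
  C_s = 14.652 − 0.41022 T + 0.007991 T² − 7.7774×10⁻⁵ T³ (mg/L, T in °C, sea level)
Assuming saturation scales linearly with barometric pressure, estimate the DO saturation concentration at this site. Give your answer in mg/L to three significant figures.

At sea level: C_s = 14.652 − 0.41022×16.5 + 0.007991×16.5² − 7.7774×10⁻⁵×16.5³ = 9.710 mg/L.
Pressure correction: C_s' = 9.710 × 0.696 = 6.758 mg/L.

C_s ≈ 6.76 mg/L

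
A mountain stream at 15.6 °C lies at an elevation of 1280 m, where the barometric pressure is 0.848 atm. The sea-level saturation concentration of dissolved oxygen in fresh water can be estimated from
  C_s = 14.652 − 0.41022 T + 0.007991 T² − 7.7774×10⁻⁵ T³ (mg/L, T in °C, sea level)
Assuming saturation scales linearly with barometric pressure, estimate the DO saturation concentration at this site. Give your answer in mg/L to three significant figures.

At sea level: C_s = 14.652 − 0.41022×15.6 + 0.007991×15.6² − 7.7774×10⁻⁵×15.6³ = 9.902 mg/L.
Pressure correction: C_s' = 9.902 × 0.848 = 8.397 mg/L.

C_s ≈ 8.40 mg/L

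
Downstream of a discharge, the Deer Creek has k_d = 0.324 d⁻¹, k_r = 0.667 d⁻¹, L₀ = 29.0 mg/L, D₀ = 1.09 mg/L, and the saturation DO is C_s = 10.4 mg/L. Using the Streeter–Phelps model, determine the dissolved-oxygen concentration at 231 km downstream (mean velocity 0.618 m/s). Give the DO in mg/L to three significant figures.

DO ≈ 5.12 mg/L

Travel time t = x/v = 231 km / (0.618 m/s) = 231000 m / 0.618 m/s = 373800 s = 4.326 d.
k_d L₀/(k_r−k_d) = 0.324×29.0/(0.667−0.324) = 9.396/0.3430 = 27.39 mg/L.
e^(−k_d t) = e^(−0.324×4.326) = 0.2462; e^(−k_r t) = e^(−0.667×4.326) = 0.05582.
D = 27.39 × (0.2462 − 0.05582) + 1.09 × 0.05582 = 5.215 + 0.06085 = 5.275 mg/L.
DO = C_s − D = 10.4 − 5.275 = 5.125 mg/L.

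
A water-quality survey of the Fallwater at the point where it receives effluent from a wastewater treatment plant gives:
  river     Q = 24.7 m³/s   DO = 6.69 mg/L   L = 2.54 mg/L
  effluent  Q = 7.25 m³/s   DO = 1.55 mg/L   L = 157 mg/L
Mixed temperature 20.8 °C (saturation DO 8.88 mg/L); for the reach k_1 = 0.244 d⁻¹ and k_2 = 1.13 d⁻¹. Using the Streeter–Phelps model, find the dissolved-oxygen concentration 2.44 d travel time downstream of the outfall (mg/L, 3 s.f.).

Mixed DO = (24.7×6.69 + 7.25×1.55)/(24.7+7.25) = 176.5/31.95 = 5.524 mg/L.
Mixed L₀ = (24.7×2.54 + 7.25×157)/(31.95) = 1201/31.95 = 37.59 mg/L.
Initial deficit D₀ = C_s − DO₀ = 8.88 − 5.524 = 3.356 mg/L.
D(2.44) = [0.244×37.59/(1.13−0.244)](e^(−0.244×2.44) − e^(−1.13×2.44)) + 3.356 e^(−1.13×2.44)
= 10.35 × (0.5514 − 0.06347) + 3.356 × 0.06347 = 5.264 mg/L.
DO = 8.88 − 5.264 = 3.616 mg/L.

DO ≈ 3.62 mg/L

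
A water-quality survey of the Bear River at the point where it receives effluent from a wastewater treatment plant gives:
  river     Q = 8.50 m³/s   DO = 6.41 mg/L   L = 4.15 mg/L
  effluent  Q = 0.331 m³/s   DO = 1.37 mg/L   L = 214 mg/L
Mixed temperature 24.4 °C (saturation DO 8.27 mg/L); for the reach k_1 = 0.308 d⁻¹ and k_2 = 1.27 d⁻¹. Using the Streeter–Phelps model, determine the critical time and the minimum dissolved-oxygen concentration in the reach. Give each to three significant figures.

Mixed DO = (8.50×6.41 + 0.331×1.37)/(8.50+0.331) = 54.94/8.831 = 6.221 mg/L.
Mixed L₀ = (8.50×4.15 + 0.331×214)/(8.831) = 106.1/8.831 = 12.02 mg/L.
Initial deficit D₀ = C_s − DO₀ = 8.27 − 6.221 = 2.049 mg/L.
t_c = (1/0.9620) ln[(1.27/0.308)(1 − 2.049×0.9620/(0.308×12.02))] = 1.040 × ln(1.927) = 0.6820 d.
D_c = (0.308/1.27) × 12.02 × e^(−0.308×0.6820) = 0.2425 × 12.02 × 0.8105 = 2.362 mg/L.
Minimum DO = 8.27 − 2.362 = 5.908 mg/L.

t_c ≈ 0.682 d; minimum DO ≈ 5.91 mg/L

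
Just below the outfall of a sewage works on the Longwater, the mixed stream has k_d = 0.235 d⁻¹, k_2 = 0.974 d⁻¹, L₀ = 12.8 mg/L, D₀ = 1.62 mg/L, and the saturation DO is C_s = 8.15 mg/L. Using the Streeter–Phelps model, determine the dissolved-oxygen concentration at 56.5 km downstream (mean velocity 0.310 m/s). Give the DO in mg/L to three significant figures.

Travel time t = x/v = 56.5 km / (0.310 m/s) = 56500 m / 0.310 m/s = 182300 s = 2.109 d.
k_d L₀/(k_2−k_d) = 0.235×12.8/(0.974−0.235) = 3.008/0.7390 = 4.070 mg/L.
e^(−k_d t) = e^(−0.235×2.109) = 0.6091; e^(−k_2 t) = e^(−0.974×2.109) = 0.1281.
D = 4.070 × (0.6091 − 0.1281) + 1.62 × 0.1281 = 1.958 + 0.2076 = 2.165 mg/L.
DO = C_s − D = 8.15 − 2.165 = 5.985 mg/L.

DO ≈ 5.98 mg/L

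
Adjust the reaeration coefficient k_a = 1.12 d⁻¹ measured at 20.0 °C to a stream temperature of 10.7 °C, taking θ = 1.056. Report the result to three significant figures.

k_a(T₂) = k_a(T₁) · θ^(T₂−T₁) = 1.12 × 1.056^(10.7−20.0)
= 1.12 × 1.056^-9.30 = 1.12 × 0.6025 = 0.6748 d⁻¹.

k_a ≈ 0.675 d⁻¹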